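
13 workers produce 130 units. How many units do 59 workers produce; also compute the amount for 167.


Direct proportion: y/x = constant
k = 130/13 = 10.0000
y at x=59: k × 59 = 130 × 59 / 13 = 7670/13 = 590.00
y at x=167: k × 167 = 130 × 167 / 13 = 21710/13 = 1670.00
= 590.00 and 1670.00

590.00 and 1670.00


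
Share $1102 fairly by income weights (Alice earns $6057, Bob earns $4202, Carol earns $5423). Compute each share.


Total income = 6057 + 4202 + 5423 = $15682
Alice: $1102 × 6057/15682 = $425.64
Bob: $1102 × 4202/15682 = $295.28
Carol: $1102 × 5423/15682 = $381.08
= Alice: $425.64, Bob: $295.28, Carol: $381.08

Alice: $425.64, Bob: $295.28, Carol: $381.08


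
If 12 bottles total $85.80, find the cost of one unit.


Unit rate = total / quantity
= 85.80 / 12
= $7.15 per unit

$7.15 per unit


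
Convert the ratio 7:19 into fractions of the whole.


Total parts = 7 + 19 = 26
First part: 7/26 = 7/26
Second part: 19/26 = 19/26
= 7/26 and 19/26

7/26 and 19/26


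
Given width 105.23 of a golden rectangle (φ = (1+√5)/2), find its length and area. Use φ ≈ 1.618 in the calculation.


φ = (1 + √5) / 2 ≈ 1.618
Length = width × φ = 105.23 × 1.618 = 170.26214
≈ 170.26
Area = width × length = 105.23 × 170.26214 = 17916.6849922 ≈ 17916.68
= Length: 170.26, Area: 17916.68

Length: 170.26, Area: 17916.68


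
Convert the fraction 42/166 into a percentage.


Percentage = (part / whole) × 100
= (42 / 166) × 100
≈ 25.30%

25.30%


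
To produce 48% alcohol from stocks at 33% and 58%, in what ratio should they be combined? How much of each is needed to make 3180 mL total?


Let x parts of 33% mix with y parts of 58%.
33x + 58y = 48(x + y)
33x + 58y = 48x + 48y
x(33 - 48) = y(48 - 58)
x/y = (58 - 48)/(48 - 33) = 10/15
Simplify: 2:3
Total parts = 5; one part = 3180/5 = 636.00 mL
33% solution: 2×636.00 = 1272.00 mL
58% solution: 3×636.00 = 1908.00 mL
= ratio 2:3; 1272.00 mL and 1908.00 mL

ratio 2:3; 1272.00 mL and 1908.00 mL


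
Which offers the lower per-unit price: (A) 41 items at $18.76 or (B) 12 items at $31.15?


Deal A: $18.76/41 = $0.4576/unit
Deal B: $31.15/12 = $2.5958/unit
A is cheaper per unit
= Deal A

Deal A


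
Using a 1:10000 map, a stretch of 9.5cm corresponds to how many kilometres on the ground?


Real distance = map distance × scale
= 9.5cm × 10000
= 95000 cm = 950.0 m
= 0.950 km

0.950 km


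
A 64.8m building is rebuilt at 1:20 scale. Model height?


Model size = real / scale
= 64.8 / 20
= 3.2400 m

3.2400 m


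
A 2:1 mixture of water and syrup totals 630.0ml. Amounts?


Total parts = 2 + 1 = 3
water: 630.0 × 2/3 = 420.0ml
syrup: 630.0 × 1/3 = 210.0ml
= 420.0ml and 210.0ml

420.0ml and 210.0ml


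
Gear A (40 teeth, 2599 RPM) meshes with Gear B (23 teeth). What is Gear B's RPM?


Gear ratio = 40:23 = 40:23
RPM_B = RPM_A × (teeth_A / teeth_B)
= 2599 × (40/23)
= 4520.0 RPM

4520.0 RPM


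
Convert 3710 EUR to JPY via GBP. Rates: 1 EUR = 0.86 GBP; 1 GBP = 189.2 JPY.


Step 1: 3710 EUR × 0.86 = 3190.60 GBP
Step 2: 3190.60 GBP × 189.2 = 603661.52 JPY
Implied rate EUR→JPY = 0.86 × 189.2 = 162.7120
= 603661.52 JPY

603661.52 JPY


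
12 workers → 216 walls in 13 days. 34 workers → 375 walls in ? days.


Days ∝ work / workers, so d₂ = d₁ × (m₁/m₂) × (w₂/w₁)
Workers factor (inverse): 12/34 ≈ 0.3529
Work factor (direct): 375/216 ≈ 1.7361
d₂ = 13 × 12/34 × 375/216 = (13 × 12 × 375) / (34 × 216) = 58500/7344
≈ 7.97 days

7.97 days


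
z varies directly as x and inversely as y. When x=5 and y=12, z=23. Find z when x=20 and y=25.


z = k·x/y
Solve for k using the known point: k = z·y/x = 23×12/5 = 276/5 = 55.2000
Now evaluate at x=20, y=25:
z = k × 20 / 25 = (276 × 20) / (5 × 25) = 5520/125
= 44.1600

44.1600


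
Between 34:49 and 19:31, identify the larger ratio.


34/49 = 0.6939
19/31 = 0.6129
0.6939 > 0.6129, so 34:49 is greater
= 34:49

34:49


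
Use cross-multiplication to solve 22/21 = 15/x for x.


Cross multiply: 22 × x = 21 × 15
22x = 315
x = 315 / 22
= 14.32

14.32


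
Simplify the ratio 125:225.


GCD(125, 225) = 25
125/25 : 225/25
= 5:9

5:9


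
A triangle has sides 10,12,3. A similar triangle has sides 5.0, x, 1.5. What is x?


Scale factor = 5.0/10 = 0.5
Missing side = 12 × 0.5
= 6.0

6.0


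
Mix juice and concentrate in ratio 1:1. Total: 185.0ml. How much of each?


Total parts = 1 + 1 = 2
juice: 185.0 × 1/2 = 92.5ml
concentrate: 185.0 × 1/2 = 92.5ml
= 92.5ml and 92.5ml

92.5ml and 92.5ml


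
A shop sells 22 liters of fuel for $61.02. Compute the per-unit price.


Unit rate = total / quantity
= 61.02 / 22
= $2.77 per unit

$2.77 per unit


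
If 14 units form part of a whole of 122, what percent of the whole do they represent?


Percentage = (part / whole) × 100
= (14 / 122) × 100
≈ 11.48%

11.48%


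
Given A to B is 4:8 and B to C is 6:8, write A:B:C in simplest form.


Match B: multiply A:B by 6 → 24:48
Multiply B:C by 8 → 48:64
Combined: 24:48:64
GCD = 8
= 3:6:8

3:6:8


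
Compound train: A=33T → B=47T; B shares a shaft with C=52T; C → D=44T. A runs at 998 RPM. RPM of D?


Stage 1: RPM_B = RPM_A × t_A/t_B = 998 × 33/47 = 32934/47 ≈ 700.72
B and C share a shaft → RPM_C = RPM_B
Stage 2: RPM_D = RPM_C × t_C/t_D = RPM_A × (t_A×t_C)/(t_B×t_D)
Overall ratio = (33×52)/(47×44) = 1716/2068
RPM_D = 998 × 1716/2068 = 1712568/2068
≈ 828.13 RPM

828.13 RPM


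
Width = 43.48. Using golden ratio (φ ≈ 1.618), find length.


φ = (1 + √5) / 2 ≈ 1.618
Length = width × φ = 43.48 × 1.618 = 70.35064
≈ 70.35

70.35


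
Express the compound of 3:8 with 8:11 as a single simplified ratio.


Compound ratio = (3×8) : (8×11)
= 24:88
GCD = 8
= 3:11

3:11


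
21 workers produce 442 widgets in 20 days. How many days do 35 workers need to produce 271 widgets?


Days ∝ work / workers, so d₂ = d₁ × (m₁/m₂) × (w₂/w₁)
Workers factor (inverse): 21/35 = 0.6000
Work factor (direct): 271/442 ≈ 0.6131
d₂ = 20 × 21/35 × 271/442 = (20 × 21 × 271) / (35 × 442) = 113820/15470
≈ 7.36 days

7.36 days


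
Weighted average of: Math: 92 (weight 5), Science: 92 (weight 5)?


Numerator = 92×5 + 92×5
= 460 + 460
= 920
Total weight = 10
Weighted avg = 920/10
= 92.00

92.00


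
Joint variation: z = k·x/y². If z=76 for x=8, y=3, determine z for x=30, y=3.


z = k·x/y²
Solve for k using the known point: k = z·y²/x = 76×9/8 = 684/8 = 85.5000
Now evaluate at x=30, y=3:
z = k × 30 / 9 = (684 × 30) / (8 × 9) = 20520/72
= 285.0000

285.0000


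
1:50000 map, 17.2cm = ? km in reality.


Real distance = map distance × scale
= 17.2cm × 50000
= 860000 cm = 8600.0 m
= 8.600 km

8.600 km


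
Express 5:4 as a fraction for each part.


Total parts = 5 + 4 = 9
First part: 5/9 = 5/9
Second part: 4/9 = 4/9
= 5/9 and 4/9

5/9 and 4/9


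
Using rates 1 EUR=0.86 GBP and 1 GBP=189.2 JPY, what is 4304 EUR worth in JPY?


Step 1: 4304 EUR × 0.86 = 3701.44 GBP
Step 2: 3701.44 GBP × 189.2 = 700312.45 JPY
Implied rate EUR→JPY = 0.86 × 189.2 = 162.7120
= 700312.45 JPY

700312.45 JPY


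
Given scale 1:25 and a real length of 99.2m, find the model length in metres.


Model size = real / scale
= 99.2 / 25
= 3.9680 m

3.9680 m


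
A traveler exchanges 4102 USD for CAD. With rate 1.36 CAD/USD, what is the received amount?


Amount × rate = 4102 × 1.36
= 5578.72 CAD

5578.72 CAD


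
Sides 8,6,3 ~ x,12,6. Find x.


Scale factor = 12/6 = 2
Missing side = 8 × 2
= 16.0

16.0


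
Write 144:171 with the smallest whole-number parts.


GCD(144, 171) = 9
144/9 : 171/9
= 16:19

16:19


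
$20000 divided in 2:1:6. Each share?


Total parts = 2 + 1 + 6 = 9
Part 1: 20000 × 2/9 = 4444.44
Part 2: 20000 × 1/9 = 2222.22
Part 3: 20000 × 6/9 = 13333.33
= Part 1: $4444.44, Part 2: $2222.22, Part 3: $13333.33

Part 1: $4444.44, Part 2: $2222.22, Part 3: $13333.33


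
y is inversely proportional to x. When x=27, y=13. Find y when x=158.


Inverse proportion: x × y = constant
k = 27 × 13 = 351
y₂ = k / 158 = 351 / 158
= 2.22

2.22


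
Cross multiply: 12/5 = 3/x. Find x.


Cross multiply: 12 × x = 5 × 3
12x = 15
x = 15 / 12
= 1.25

1.25


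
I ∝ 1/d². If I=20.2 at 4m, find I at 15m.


I₁d₁² = I₂d₂²
I₂ = I₁ × (d₁/d₂)²
= 20.2 × (4/15)²
= 20.2 × 16/225
= 323.2/225
≈ 1.4364

1.4364


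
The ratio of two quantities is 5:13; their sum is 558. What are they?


Let A = 5k, B = 13k.
5k + 13k = 558
18k = 558 → k = 558/18 = 31
A = 5×31 = 155, B = 13×31 = 403
= A = 155, B = 403

A = 155, B = 403


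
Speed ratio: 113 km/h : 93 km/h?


Ratio = 113:93
GCD = 1
Simplified = 113:93
Time ratio (same distance) = 93:113
Speed ratio = 113:93

113:93


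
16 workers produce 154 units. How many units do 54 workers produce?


Direct proportion: y/x = constant
k = 154/16 = 9.6250
y₂ = k × 54 = 154 × 54 / 16 = 8316/16
= 519.75

519.75


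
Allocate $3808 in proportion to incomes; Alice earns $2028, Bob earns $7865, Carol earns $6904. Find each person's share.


Total income = 2028 + 7865 + 6904 = $16797
Alice: $3808 × 2028/16797 = $459.76
Bob: $3808 × 7865/16797 = $1783.05
Carol: $3808 × 6904/16797 = $1565.19
= Alice: $459.76, Bob: $1783.05, Carol: $1565.19

Alice: $459.76, Bob: $1783.05, Carol: $1565.19


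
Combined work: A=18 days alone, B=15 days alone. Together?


Rate of A = 1/18 per day
Rate of B = 1/15 per day
Combined rate = 1/18 + 1/15 = 33/270 ≈ 0.1222 per day
Days = 1 / combined rate = 270/33
≈ 8.18 days

8.18 days


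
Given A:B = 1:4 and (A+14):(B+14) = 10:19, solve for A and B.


Let A = 1k, B = 4k.
(1k + 14) / (4k + 14) = 10/19
Cross-multiply: 19(1k + 14) = 10(4k + 14)
19k + 266 = 40k + 140
19k - 40k = 140 - 266
-21k = -126
k = -126/-21 = 6
A = 1×6 = 6, B = 4×6 = 24
= A = 6, B = 24

A = 6, B = 24


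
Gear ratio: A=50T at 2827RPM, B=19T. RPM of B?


Gear ratio = 50:19 = 50:19
RPM_B = RPM_A × (teeth_A / teeth_B)
= 2827 × (50/19)
= 7439.5 RPM

7439.5 RPM


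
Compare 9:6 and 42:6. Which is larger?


9/6 = 1.5000
42/6 = 7.0000
1.5000 < 7.0000, so 9:6 is less
= 42:6

42:6


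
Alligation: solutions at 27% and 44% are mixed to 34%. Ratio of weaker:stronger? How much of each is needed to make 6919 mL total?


Let x parts of 27% mix with y parts of 44%.
27x + 44y = 34(x + y)
27x + 44y = 34x + 34y
x(27 - 34) = y(34 - 44)
x/y = (44 - 34)/(34 - 27) = 10/7
Simplify: 10:7
Total parts = 17; one part = 6919/17 = 407.00 mL
27% solution: 10×407.00 = 4070.00 mL
44% solution: 7×407.00 = 2849.00 mL
= ratio 10:7; 4070.00 mL and 2849.00 mL

ratio 10:7; 4070.00 mL and 2849.00 mL


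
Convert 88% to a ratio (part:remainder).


88% means 88 parts out of 100; remainder = 12
Part : remainder = 88:12
GCD = 4
= 22:3

22:3


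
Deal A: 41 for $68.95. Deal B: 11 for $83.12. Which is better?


Deal A: $68.95/41 = $1.6817/unit
Deal B: $83.12/11 = $7.5564/unit
A is cheaper per unit
= Deal A

Deal A


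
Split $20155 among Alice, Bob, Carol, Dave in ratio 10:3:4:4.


Total parts = 10 + 3 + 4 + 4 = 21
Alice: 20155 × 10/21 = 9597.62
Bob: 20155 × 3/21 = 2879.29
Carol: 20155 × 4/21 = 3839.05
Dave: 20155 × 4/21 = 3839.05
= Alice: $9597.62, Bob: $2879.29, Carol: $3839.05, Dave: $3839.05

Alice: $9597.62, Bob: $2879.29, Carol: $3839.05, Dave: $3839.05


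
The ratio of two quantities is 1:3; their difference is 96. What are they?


Let A = 1k, B = 3k.
3k - 1k = 96
2k = 96 → k = 96/2 = 48
A = 1×48 = 48, B = 3×48 = 144
= A = 48, B = 144

A = 48, B = 144


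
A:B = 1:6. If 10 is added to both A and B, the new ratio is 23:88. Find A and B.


Let A = 1k, B = 6k.
(1k + 10) / (6k + 10) = 23/88
Cross-multiply: 88(1k + 10) = 23(6k + 10)
88k + 880 = 138k + 230
88k - 138k = 230 - 880
-50k = -650
k = -650/-50 = 13
A = 1×13 = 13, B = 6×13 = 78
= A = 13, B = 78

A = 13, B = 78


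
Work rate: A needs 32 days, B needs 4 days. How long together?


Rate of A = 1/32 per day
Rate of B = 1/4 per day
Combined rate = 1/32 + 1/4 = 36/128 ≈ 0.2813 per day
Days = 1 / combined rate = 128/36
≈ 3.56 days

3.56 days


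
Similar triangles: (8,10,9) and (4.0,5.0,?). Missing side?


Scale factor = 4.0/8 = 0.5
Missing side = 9 × 0.5
= 4.5

4.5


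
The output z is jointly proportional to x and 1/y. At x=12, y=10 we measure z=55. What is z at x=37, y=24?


z = k·x/y
Solve for k using the known point: k = z·y/x = 55×10/12 = 550/12 ≈ 45.8333
Now evaluate at x=37, y=24:
z = k × 37 / 24 = (550 × 37) / (12 × 24) = 20350/288
≈ 70.6597

70.6597


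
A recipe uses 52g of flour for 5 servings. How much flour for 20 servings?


Direct proportion: y/x = constant
k = 52/5 = 10.4000
y₂ = k × 20 = 52 × 20 / 5 = 1040/5
= 208.00

208.00


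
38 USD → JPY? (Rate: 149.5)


Amount × rate = 38 × 149.5
= 5681.00 JPY

5681.00 JPY


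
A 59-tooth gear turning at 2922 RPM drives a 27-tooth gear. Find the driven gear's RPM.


Gear ratio = 59:27 = 59:27
RPM_B = RPM_A × (teeth_A / teeth_B)
= 2922 × (59/27)
= 6385.1 RPM

6385.1 RPM


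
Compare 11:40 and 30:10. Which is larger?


11/40 = 0.2750
30/10 = 3.0000
0.2750 < 3.0000, so 11:40 is less
= 30:10

30:10


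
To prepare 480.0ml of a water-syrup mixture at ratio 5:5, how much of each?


Total parts = 5 + 5 = 10
water: 480.0 × 5/10 = 240.0ml
syrup: 480.0 × 5/10 = 240.0ml
= 240.0ml and 240.0ml

240.0ml and 240.0ml


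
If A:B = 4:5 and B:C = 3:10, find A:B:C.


Match B: multiply A:B by 3 → 12:15
Multiply B:C by 5 → 15:50
Combined: 12:15:50
GCD = 1
= 12:15:50

12:15:50


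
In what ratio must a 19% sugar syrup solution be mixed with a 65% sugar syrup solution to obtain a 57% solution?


Let x parts of 19% mix with y parts of 65%.
19x + 65y = 57(x + y)
19x + 65y = 57x + 57y
x(19 - 57) = y(57 - 65)
x/y = (65 - 57)/(57 - 19) = 8/38
Simplify: 4:19
= 4:19

4:19


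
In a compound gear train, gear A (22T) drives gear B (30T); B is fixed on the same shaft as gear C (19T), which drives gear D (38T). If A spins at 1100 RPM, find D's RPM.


Stage 1: RPM_B = RPM_A × t_A/t_B = 1100 × 22/30 = 24200/30 ≈ 806.67
B and C share a shaft → RPM_C = RPM_B
Stage 2: RPM_D = RPM_C × t_C/t_D = RPM_A × (t_A×t_C)/(t_B×t_D)
Overall ratio = (22×19)/(30×38) = 418/1140
RPM_D = 1100 × 418/1140 = 459800/1140
≈ 403.33 RPM

403.33 RPM


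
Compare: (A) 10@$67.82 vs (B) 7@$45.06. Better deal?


Deal A: $67.82/10 = $6.7820/unit
Deal B: $45.06/7 = $6.4371/unit
B is cheaper per unit
= Deal B

Deal B


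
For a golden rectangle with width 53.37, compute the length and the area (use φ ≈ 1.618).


φ = (1 + √5) / 2 ≈ 1.618
Length = width × φ = 53.37 × 1.618 = 86.35266
≈ 86.35
Area = width × length = 53.37 × 86.35266 = 4608.6414642 ≈ 4608.64
= Length: 86.35, Area: 4608.64

Length: 86.35, Area: 4608.64


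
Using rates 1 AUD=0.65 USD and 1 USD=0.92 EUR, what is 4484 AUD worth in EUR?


Step 1: 4484 AUD × 0.65 = 2914.60 USD
Step 2: 2914.60 USD × 0.92 = 2681.43 EUR
Implied rate AUD→EUR = 0.65 × 0.92 = 0.5980
= 2681.43 EUR

2681.43 EUR


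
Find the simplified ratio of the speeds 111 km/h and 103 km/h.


Ratio = 111:103
GCD = 1
Simplified = 111:103
Time ratio (same distance) = 103:111
Speed ratio = 111:103

111:103


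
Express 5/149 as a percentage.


Percentage = (part / whole) × 100
= (5 / 149) × 100
≈ 3.36%

3.36%


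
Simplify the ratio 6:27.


GCD(6, 27) = 3
6/3 : 27/3
= 2:9

2:9


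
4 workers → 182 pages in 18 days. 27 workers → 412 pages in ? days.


Days ∝ work / workers, so d₂ = d₁ × (m₁/m₂) × (w₂/w₁)
Workers factor (inverse): 4/27 ≈ 0.1481
Work factor (direct): 412/182 ≈ 2.2637
d₂ = 18 × 4/27 × 412/182 = (18 × 4 × 412) / (27 × 182) = 29664/4914
≈ 6.04 days

6.04 days


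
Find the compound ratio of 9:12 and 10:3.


Compound ratio = (9×10) : (12×3)
= 90:36
GCD = 18
= 5:2

5:2


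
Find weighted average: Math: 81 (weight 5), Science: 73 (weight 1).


Numerator = 81×5 + 73×1
= 405 + 73
= 478
Total weight = 6
Weighted avg = 478/6
= 79.67

79.67


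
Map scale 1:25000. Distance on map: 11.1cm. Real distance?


Real distance = map distance × scale
= 11.1cm × 25000
= 277500 cm = 2775.0 m
= 2.775 km

2.775 km


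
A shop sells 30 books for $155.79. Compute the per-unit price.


Unit rate = total / quantity
= 155.79 / 30
= $5.19 per unit

$5.19 per unit


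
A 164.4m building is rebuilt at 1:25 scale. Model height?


Model size = real / scale
= 164.4 / 25
= 6.5760 m

6.5760 m


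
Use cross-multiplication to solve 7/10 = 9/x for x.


Cross multiply: 7 × x = 10 × 9
7x = 90
x = 90 / 7
= 12.86

12.86


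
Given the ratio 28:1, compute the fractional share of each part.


Total parts = 28 + 1 = 29
First part: 28/29 = 28/29
Second part: 1/29 = 1/29
= 28/29 and 1/29

28/29 and 1/29


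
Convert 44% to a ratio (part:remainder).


44% means 44 parts out of 100; remainder = 56
Part : remainder = 44:56
GCD = 4
= 11:14

11:14


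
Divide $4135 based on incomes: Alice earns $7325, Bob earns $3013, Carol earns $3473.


Total income = 7325 + 3013 + 3473 = $13811
Alice: $4135 × 7325/13811 = $2193.10
Bob: $4135 × 3013/13811 = $902.09
Carol: $4135 × 3473/13811 = $1039.81
= Alice: $2193.10, Bob: $902.09, Carol: $1039.81

Alice: $2193.10, Bob: $902.09, Carol: $1039.81


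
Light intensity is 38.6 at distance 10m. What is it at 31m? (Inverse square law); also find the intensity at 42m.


I₁d₁² = I₂d₂²
I at 31m = 38.6 × (10/31)² = 38.6 × 100/961 = 3860/961 ≈ 4.0166
I at 42m = 38.6 × (10/42)² = 38.6 × 100/1764 = 3860/1764 ≈ 2.1882
= 4.0166 and 2.1882

4.0166 and 2.1882


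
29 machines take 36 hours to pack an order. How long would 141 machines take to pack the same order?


Inverse proportion: x × y = constant
k = 29 × 36 = 1044
y₂ = k / 141 = 1044 / 141
= 7.40

7.40


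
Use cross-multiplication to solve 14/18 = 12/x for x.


Cross multiply: 14 × x = 18 × 12
14x = 216
x = 216 / 14
= 15.43

15.43


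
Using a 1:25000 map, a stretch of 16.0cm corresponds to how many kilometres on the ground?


Real distance = map distance × scale
= 16.0cm × 25000
= 400000 cm = 4000.0 m
= 4.000 km

4.000 km


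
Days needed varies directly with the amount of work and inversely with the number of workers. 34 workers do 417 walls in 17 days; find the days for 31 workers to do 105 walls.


Days ∝ work / workers, so d₂ = d₁ × (m₁/m₂) × (w₂/w₁)
Workers factor (inverse): 34/31 ≈ 1.0968
Work factor (direct): 105/417 ≈ 0.2518
d₂ = 17 × 34/31 × 105/417 = (17 × 34 × 105) / (31 × 417) = 60690/12927
≈ 4.69 days

4.69 days


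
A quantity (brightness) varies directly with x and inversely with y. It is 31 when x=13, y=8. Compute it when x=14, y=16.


z = k·x/y
Solve for k using the known point: k = z·y/x = 31×8/13 = 248/13 ≈ 19.0769
Now evaluate at x=14, y=16:
z = k × 14 / 16 = (248 × 14) / (13 × 16) = 3472/208
≈ 16.6923

16.6923


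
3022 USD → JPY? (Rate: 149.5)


Amount × rate = 3022 × 149.5
= 451789.00 JPY

451789.00 JPY


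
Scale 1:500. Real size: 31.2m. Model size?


Model size = real / scale
= 31.2 / 500
= 0.0624 m

0.0624 m


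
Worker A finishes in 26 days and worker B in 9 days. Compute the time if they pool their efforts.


Rate of A = 1/26 per day
Rate of B = 1/9 per day
Combined rate = 1/26 + 1/9 = 35/234 ≈ 0.1496 per day
Days = 1 / combined rate = 234/35
≈ 6.69 days

6.69 days


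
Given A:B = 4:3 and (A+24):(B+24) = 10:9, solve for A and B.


Let A = 4k, B = 3k.
(4k + 24) / (3k + 24) = 10/9
Cross-multiply: 9(4k + 24) = 10(3k + 24)
36k + 216 = 30k + 240
36k - 30k = 240 - 216
6k = 24
k = 24/6 = 4
A = 4×4 = 16, B = 3×4 = 12
= A = 16, B = 12

A = 16, B = 12


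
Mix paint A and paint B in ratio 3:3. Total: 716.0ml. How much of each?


Total parts = 3 + 3 = 6
paint A: 716.0 × 3/6 = 358.0ml
paint B: 716.0 × 3/6 = 358.0ml
= 358.0ml and 358.0ml

358.0ml and 358.0ml


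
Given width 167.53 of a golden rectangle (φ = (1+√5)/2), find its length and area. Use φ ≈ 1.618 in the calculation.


φ = (1 + √5) / 2 ≈ 1.618
Length = width × φ = 167.53 × 1.618 = 271.06354
≈ 271.06
Area = width × length = 167.53 × 271.06354 = 45411.2748562 ≈ 45411.27
= Length: 271.06, Area: 45411.27

Length: 271.06, Area: 45411.27


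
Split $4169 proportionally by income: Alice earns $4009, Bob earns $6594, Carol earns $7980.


Total income = 4009 + 6594 + 7980 = $18583
Alice: $4169 × 4009/18583 = $899.40
Bob: $4169 × 6594/18583 = $1479.33
Carol: $4169 × 7980/18583 = $1790.27
= Alice: $899.40, Bob: $1479.33, Carol: $1790.27

Alice: $899.40, Bob: $1479.33, Carol: $1790.27


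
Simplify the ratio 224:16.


GCD(224, 16) = 16
224/16 : 16/16
= 14:1

14:1


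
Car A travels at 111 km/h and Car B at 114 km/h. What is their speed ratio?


Ratio = 111:114
GCD = 3
Simplified = 37:38
Time ratio (same distance) = 38:37
Speed ratio = 37:38

37:38


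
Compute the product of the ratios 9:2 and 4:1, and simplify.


Compound ratio = (9×4) : (2×1)
= 36:2
GCD = 2
= 18:1

18:1


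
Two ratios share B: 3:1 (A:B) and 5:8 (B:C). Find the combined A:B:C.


Match B: multiply A:B by 5 → 15:5
Multiply B:C by 1 → 5:8
Combined: 15:5:8
GCD = 1
= 15:5:8

15:5:8


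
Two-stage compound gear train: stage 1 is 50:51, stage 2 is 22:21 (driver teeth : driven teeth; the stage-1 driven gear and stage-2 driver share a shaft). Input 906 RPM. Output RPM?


Stage 1: RPM_B = RPM_A × t_A/t_B = 906 × 50/51 = 45300/51 ≈ 888.24
B and C share a shaft → RPM_C = RPM_B
Stage 2: RPM_D = RPM_C × t_C/t_D = RPM_A × (t_A×t_C)/(t_B×t_D)
Overall ratio = (50×22)/(51×21) = 1100/1071
RPM_D = 906 × 1100/1071 = 996600/1071
≈ 930.53 RPM

930.53 RPM


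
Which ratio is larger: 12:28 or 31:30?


12/28 = 0.4286
31/30 = 1.0333
0.4286 < 1.0333, so 12:28 is less
= 31:30

31:30


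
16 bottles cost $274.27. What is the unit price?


Unit rate = total / quantity
= 274.27 / 16
= $17.14 per unit

$17.14 per unit


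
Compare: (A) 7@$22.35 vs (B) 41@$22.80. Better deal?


Deal A: $22.35/7 = $3.1929/unit
Deal B: $22.80/41 = $0.5561/unit
B is cheaper per unit
= Deal B

Deal B


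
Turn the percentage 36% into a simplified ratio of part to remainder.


36% means 36 parts out of 100; remainder = 64
Part : remainder = 36:64
GCD = 4
= 9:16

9:16


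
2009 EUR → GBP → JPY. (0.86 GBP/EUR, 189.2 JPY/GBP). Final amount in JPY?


Step 1: 2009 EUR × 0.86 = 1727.74 GBP
Step 2: 1727.74 GBP × 189.2 = 326888.41 JPY
Implied rate EUR→JPY = 0.86 × 189.2 = 162.7120
= 326888.41 JPY

326888.41 JPY


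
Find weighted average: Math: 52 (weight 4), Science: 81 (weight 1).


Numerator = 52×4 + 81×1
= 208 + 81
= 289
Total weight = 5
Weighted avg = 289/5
= 57.80

57.80


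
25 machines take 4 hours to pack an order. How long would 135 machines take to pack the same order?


Inverse proportion: x × y = constant
k = 25 × 4 = 100
y₂ = k / 135 = 100 / 135
= 0.74

0.74


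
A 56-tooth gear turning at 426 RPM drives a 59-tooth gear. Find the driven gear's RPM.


Gear ratio = 56:59 = 56:59
RPM_B = RPM_A × (teeth_A / teeth_B)
= 426 × (56/59)
= 404.3 RPM

404.3 RPM


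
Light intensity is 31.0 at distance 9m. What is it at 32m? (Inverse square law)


I₁d₁² = I₂d₂²
I₂ = I₁ × (d₁/d₂)²
= 31.0 × (9/32)²
= 31.0 × 81/1024
= 2511/1024
≈ 2.4521

2.4521


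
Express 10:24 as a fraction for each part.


Total parts = 10 + 24 = 34
First part: 10/34 = 5/17
Second part: 24/34 = 12/17
= 5/17 and 12/17

5/17 and 12/17


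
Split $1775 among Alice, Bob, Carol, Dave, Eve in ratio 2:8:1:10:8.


Total parts = 2 + 8 + 1 + 10 + 8 = 29
Alice: 1775 × 2/29 = 122.41
Bob: 1775 × 8/29 = 489.66
Carol: 1775 × 1/29 = 61.21
Dave: 1775 × 10/29 = 612.07
Eve: 1775 × 8/29 = 489.66
= Alice: $122.41, Bob: $489.66, Carol: $61.21, Dave: $612.07, Eve: $489.66

Alice: $122.41, Bob: $489.66, Carol: $61.21, Dave: $612.07, Eve: $489.66


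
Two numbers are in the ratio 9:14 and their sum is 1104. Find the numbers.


Let A = 9k, B = 14k.
9k + 14k = 1104
23k = 1104 → k = 1104/23 = 48
A = 9×48 = 432, B = 14×48 = 672
= A = 432, B = 672

A = 432, B = 672


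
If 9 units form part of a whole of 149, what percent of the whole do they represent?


Percentage = (part / whole) × 100
= (9 / 149) × 100
≈ 6.04%

6.04%


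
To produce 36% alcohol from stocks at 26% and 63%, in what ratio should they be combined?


Let x parts of 26% mix with y parts of 63%.
26x + 63y = 36(x + y)
26x + 63y = 36x + 36y
x(26 - 36) = y(36 - 63)
x/y = (63 - 36)/(36 - 26) = 27/10
Simplify: 27:10
= 27:10

27:10


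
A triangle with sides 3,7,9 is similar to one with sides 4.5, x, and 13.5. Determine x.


Scale factor = 4.5/3 = 1.5
Missing side = 7 × 1.5
= 10.5

10.5


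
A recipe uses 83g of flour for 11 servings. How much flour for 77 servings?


Direct proportion: y/x = constant
k = 83/11 ≈ 7.5455
y₂ = k × 77 = 83 × 77 / 11 = 6391/11
= 581.00

581.00


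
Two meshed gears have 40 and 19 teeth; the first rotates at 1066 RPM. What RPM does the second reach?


Gear ratio = 40:19 = 40:19
RPM_B = RPM_A × (teeth_A / teeth_B)
= 1066 × (40/19)
= 2244.2 RPM

2244.2 RPM


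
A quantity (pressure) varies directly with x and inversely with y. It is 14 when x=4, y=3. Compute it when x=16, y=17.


z = k·x/y
Solve for k using the known point: k = z·y/x = 14×3/4 = 42/4 = 10.5000
Now evaluate at x=16, y=17:
z = k × 16 / 17 = (42 × 16) / (4 × 17) = 672/68
≈ 9.8824

9.8824


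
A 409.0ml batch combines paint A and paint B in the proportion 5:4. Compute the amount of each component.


Total parts = 5 + 4 = 9
paint A: 409.0 × 5/9 = 227.2ml
paint B: 409.0 × 4/9 = 181.8ml
= 227.2ml and 181.8ml

227.2ml and 181.8ml


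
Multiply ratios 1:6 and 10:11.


Compound ratio = (1×10) : (6×11)
= 10:66
GCD = 2
= 5:33

5:33


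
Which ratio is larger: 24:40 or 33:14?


24/40 = 0.6000
33/14 = 2.3571
0.6000 < 2.3571, so 24:40 is less
= 33:14

33:14


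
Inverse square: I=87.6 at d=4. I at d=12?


I₁d₁² = I₂d₂²
I₂ = I₁ × (d₁/d₂)²
= 87.6 × (4/12)²
= 87.6 × 16/144
= 1401.6/144
≈ 9.7333

9.7333


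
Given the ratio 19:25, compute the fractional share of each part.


Total parts = 19 + 25 = 44
First part: 19/44 = 19/44
Second part: 25/44 = 25/44
= 19/44 and 25/44

19/44 and 25/44


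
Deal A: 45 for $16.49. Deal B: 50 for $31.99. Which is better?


Deal A: $16.49/45 = $0.3664/unit
Deal B: $31.99/50 = $0.6398/unit
A is cheaper per unit
= Deal A

Deal A


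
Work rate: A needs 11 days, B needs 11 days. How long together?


Rate of A = 1/11 per day
Rate of B = 1/11 per day
Combined rate = 1/11 + 1/11 = 22/121 ≈ 0.1818 per day
Days = 1 / combined rate = 121/22
= 5.50 days

5.50 days


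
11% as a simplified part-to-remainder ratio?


11% means 11 parts out of 100; remainder = 89
Part : remainder = 11:89
GCD = 1
= 11:89

11:89


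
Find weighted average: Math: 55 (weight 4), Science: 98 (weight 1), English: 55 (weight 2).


Numerator = 55×4 + 98×1 + 55×2
= 220 + 98 + 110
= 428
Total weight = 7
Weighted avg = 428/7
= 61.14

61.14


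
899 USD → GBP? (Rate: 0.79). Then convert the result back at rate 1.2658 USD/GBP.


Amount × rate = 899 × 0.79 = 710.21 GBP
Round-trip: 710.21 × 1.2658 = 898.98 USD
= 710.21 GBP, then 898.98 USD

710.21 GBP, then 898.98 USD


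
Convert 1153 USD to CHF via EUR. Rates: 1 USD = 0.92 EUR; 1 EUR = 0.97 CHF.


Step 1: 1153 USD × 0.92 = 1060.76 EUR
Step 2: 1060.76 EUR × 0.97 = 1028.94 CHF
Implied rate USD→CHF = 0.92 × 0.97 = 0.8924
= 1028.94 CHF

1028.94 CHF


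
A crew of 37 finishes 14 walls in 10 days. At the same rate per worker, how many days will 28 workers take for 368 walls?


Days ∝ work / workers, so d₂ = d₁ × (m₁/m₂) × (w₂/w₁)
Workers factor (inverse): 37/28 ≈ 1.3214
Work factor (direct): 368/14 ≈ 26.2857
d₂ = 10 × 37/28 × 368/14 = (10 × 37 × 368) / (28 × 14) = 136160/392
≈ 347.35 days

347.35 days


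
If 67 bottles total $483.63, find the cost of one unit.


Unit rate = total / quantity
= 483.63 / 67
= $7.22 per unit

$7.22 per unit


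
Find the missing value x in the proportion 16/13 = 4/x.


Cross multiply: 16 × x = 13 × 4
16x = 52
x = 52 / 16
= 3.25

3.25


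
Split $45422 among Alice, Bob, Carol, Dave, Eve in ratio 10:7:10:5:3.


Total parts = 10 + 7 + 10 + 5 + 3 = 35
Alice: 45422 × 10/35 = 12977.71
Bob: 45422 × 7/35 = 9084.40
Carol: 45422 × 10/35 = 12977.71
Dave: 45422 × 5/35 = 6488.86
Eve: 45422 × 3/35 = 3893.31
= Alice: $12977.71, Bob: $9084.40, Carol: $12977.71, Dave: $6488.86, Eve: $3893.31

Alice: $12977.71, Bob: $9084.40, Carol: $12977.71, Dave: $6488.86, Eve: $3893.31


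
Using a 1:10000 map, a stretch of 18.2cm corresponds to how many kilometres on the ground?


Real distance = map distance × scale
= 18.2cm × 10000
= 182000 cm = 1820.0 m
= 1.820 km

1.820 km


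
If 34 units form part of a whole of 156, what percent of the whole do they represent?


Percentage = (part / whole) × 100
= (34 / 156) × 100
≈ 21.79%

21.79%


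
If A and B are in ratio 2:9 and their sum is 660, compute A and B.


Let A = 2k, B = 9k.
2k + 9k = 660
11k = 660 → k = 660/11 = 60
A = 2×60 = 120, B = 9×60 = 540
= A = 120, B = 540

A = 120, B = 540


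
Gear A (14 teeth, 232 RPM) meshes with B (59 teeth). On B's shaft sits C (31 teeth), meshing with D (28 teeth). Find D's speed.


Stage 1: RPM_B = RPM_A × t_A/t_B = 232 × 14/59 = 3248/59 ≈ 55.05
B and C share a shaft → RPM_C = RPM_B
Stage 2: RPM_D = RPM_C × t_C/t_D = RPM_A × (t_A×t_C)/(t_B×t_D)
Overall ratio = (14×31)/(59×28) = 434/1652
RPM_D = 232 × 434/1652 = 100688/1652
≈ 60.95 RPM

60.95 RPM


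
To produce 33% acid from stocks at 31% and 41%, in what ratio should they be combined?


Let x parts of 31% mix with y parts of 41%.
31x + 41y = 33(x + y)
31x + 41y = 33x + 33y
x(31 - 33) = y(33 - 41)
x/y = (41 - 33)/(33 - 31) = 8/2
Simplify: 4:1
= 4:1

4:1


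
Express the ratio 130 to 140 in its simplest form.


GCD(130, 140) = 10
130/10 : 140/10
= 13:14

13:14


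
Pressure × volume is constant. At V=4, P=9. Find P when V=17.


Inverse proportion: x × y = constant
k = 4 × 9 = 36
y₂ = k / 17 = 36 / 17
= 2.12

2.12


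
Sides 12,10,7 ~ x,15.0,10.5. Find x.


Scale factor = 15.0/10 = 1.5
Missing side = 12 × 1.5
= 18.0

18.0


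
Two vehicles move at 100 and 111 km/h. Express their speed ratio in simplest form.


Ratio = 100:111
GCD = 1
Simplified = 100:111
Time ratio (same distance) = 111:100
Speed ratio = 100:111

100:111


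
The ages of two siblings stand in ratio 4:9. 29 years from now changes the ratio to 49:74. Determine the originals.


Let A = 4k, B = 9k.
(4k + 29) / (9k + 29) = 49/74
Cross-multiply: 74(4k + 29) = 49(9k + 29)
296k + 2146 = 441k + 1421
296k - 441k = 1421 - 2146
-145k = -725
k = -725/-145 = 5
A = 4×5 = 20, B = 9×5 = 45
= A = 20, B = 45

A = 20, B = 45


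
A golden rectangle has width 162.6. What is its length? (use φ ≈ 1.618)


φ = (1 + √5) / 2 ≈ 1.618
Length = width × φ = 162.6 × 1.618 = 263.0868
≈ 263.09

263.09


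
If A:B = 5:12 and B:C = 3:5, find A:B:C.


Match B: multiply A:B by 3 → 15:36
Multiply B:C by 12 → 36:60
Combined: 15:36:60
GCD = 3
= 5:12:20

5:12:20


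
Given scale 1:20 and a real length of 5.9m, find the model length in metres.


Model size = real / scale
= 5.9 / 20
= 0.2950 m

0.2950 m


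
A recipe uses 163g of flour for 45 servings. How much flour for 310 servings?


Direct proportion: y/x = constant
k = 163/45 ≈ 3.6222
y₂ = k × 310 = 163 × 310 / 45 = 50530/45
≈ 1122.89

1122.89


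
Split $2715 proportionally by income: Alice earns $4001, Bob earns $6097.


Total income = 4001 + 6097 = $10098
Alice: $2715 × 4001/10098 = $1075.73
Bob: $2715 × 6097/10098 = $1639.27
= Alice: $1075.73, Bob: $1639.27

Alice: $1075.73, Bob: $1639.27


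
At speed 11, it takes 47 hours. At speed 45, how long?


Inverse proportion: x × y = constant
k = 11 × 47 = 517
y₂ = k / 45 = 517 / 45
= 11.49

11.49


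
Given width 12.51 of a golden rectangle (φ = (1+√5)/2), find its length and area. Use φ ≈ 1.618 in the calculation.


φ = (1 + √5) / 2 ≈ 1.618
Length = width × φ = 12.51 × 1.618 = 20.24118
≈ 20.24
Area = width × length = 12.51 × 20.24118 = 253.2171618 ≈ 253.22
= Length: 20.24, Area: 253.22

Length: 20.24, Area: 253.22


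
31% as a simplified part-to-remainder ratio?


31% means 31 parts out of 100; remainder = 69
Part : remainder = 31:69
GCD = 1
= 31:69

31:69


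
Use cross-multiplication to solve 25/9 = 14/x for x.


Cross multiply: 25 × x = 9 × 14
25x = 126
x = 126 / 25
= 5.04

5.04


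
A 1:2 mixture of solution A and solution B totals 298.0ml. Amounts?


Total parts = 1 + 2 = 3
solution A: 298.0 × 1/3 = 99.3ml
solution B: 298.0 × 2/3 = 198.7ml
= 99.3ml and 198.7ml

99.3ml and 198.7ml


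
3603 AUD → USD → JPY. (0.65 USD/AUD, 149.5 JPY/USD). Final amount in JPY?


Step 1: 3603 AUD × 0.65 = 2341.95 USD
Step 2: 2341.95 USD × 149.5 = 350121.53 JPY
Implied rate AUD→JPY = 0.65 × 149.5 = 97.1750
= 350121.53 JPY

350121.53 JPY


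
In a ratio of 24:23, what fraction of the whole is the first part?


Total parts = 24 + 23 = 47
First part: 24/47 = 24/47
= 24/47

24/47


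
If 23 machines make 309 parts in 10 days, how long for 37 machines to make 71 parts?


Days ∝ work / workers, so d₂ = d₁ × (m₁/m₂) × (w₂/w₁)
Workers factor (inverse): 23/37 ≈ 0.6216
Work factor (direct): 71/309 ≈ 0.2298
d₂ = 10 × 23/37 × 71/309 = (10 × 23 × 71) / (37 × 309) = 16330/11433
≈ 1.43 days

1.43 days


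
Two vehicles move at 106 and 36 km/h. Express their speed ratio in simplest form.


Ratio = 106:36
GCD = 2
Simplified = 53:18
Time ratio (same distance) = 18:53
Speed ratio = 53:18

53:18


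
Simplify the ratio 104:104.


GCD(104, 104) = 104
104/104 : 104/104
= 1:1

1:1


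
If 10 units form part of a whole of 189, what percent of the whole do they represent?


Percentage = (part / whole) × 100
= (10 / 189) × 100
≈ 5.29%

5.29%


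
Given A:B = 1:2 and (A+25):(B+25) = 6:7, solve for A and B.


Let A = 1k, B = 2k.
(1k + 25) / (2k + 25) = 6/7
Cross-multiply: 7(1k + 25) = 6(2k + 25)
7k + 175 = 12k + 150
7k - 12k = 150 - 175
-5k = -25
k = -25/-5 = 5
A = 1×5 = 5, B = 2×5 = 10
= A = 5, B = 10

A = 5, B = 10


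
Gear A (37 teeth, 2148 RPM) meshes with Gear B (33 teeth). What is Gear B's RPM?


Gear ratio = 37:33 = 37:33
RPM_B = RPM_A × (teeth_A / teeth_B)
= 2148 × (37/33)
= 2408.4 RPM

2408.4 RPM


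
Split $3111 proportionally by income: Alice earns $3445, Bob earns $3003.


Total income = 3445 + 3003 = $6448
Alice: $3111 × 3445/6448 = $1662.13
Bob: $3111 × 3003/6448 = $1448.87
= Alice: $1662.13, Bob: $1448.87

Alice: $1662.13, Bob: $1448.87


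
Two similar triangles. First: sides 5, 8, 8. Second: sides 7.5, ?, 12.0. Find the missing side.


Scale factor = 7.5/5 = 1.5
Missing side = 8 × 1.5
= 12.0

12.0


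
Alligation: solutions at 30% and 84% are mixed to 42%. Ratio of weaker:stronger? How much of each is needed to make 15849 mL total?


Let x parts of 30% mix with y parts of 84%.
30x + 84y = 42(x + y)
30x + 84y = 42x + 42y
x(30 - 42) = y(42 - 84)
x/y = (84 - 42)/(42 - 30) = 42/12
Simplify: 7:2
Total parts = 9; one part = 15849/9 = 1761.00 mL
30% solution: 7×1761.00 = 12327.00 mL
84% solution: 2×1761.00 = 3522.00 mL
= ratio 7:2; 12327.00 mL and 3522.00 mL

ratio 7:2; 12327.00 mL and 3522.00 mL


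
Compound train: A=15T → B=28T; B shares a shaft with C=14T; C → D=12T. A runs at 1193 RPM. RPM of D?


Stage 1: RPM_B = RPM_A × t_A/t_B = 1193 × 15/28 = 17895/28 ≈ 639.11
B and C share a shaft → RPM_C = RPM_B
Stage 2: RPM_D = RPM_C × t_C/t_D = RPM_A × (t_A×t_C)/(t_B×t_D)
Overall ratio = (15×14)/(28×12) = 210/336
RPM_D = 1193 × 210/336 = 250530/336
≈ 745.63 RPM

745.63 RPM


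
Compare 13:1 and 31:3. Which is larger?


13/1 = 13.0000
31/3 = 10.3333
13.0000 > 10.3333, so 13:1 is greater
= 13:1

13:1


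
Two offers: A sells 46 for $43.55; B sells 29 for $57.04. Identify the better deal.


Deal A: $43.55/46 = $0.9467/unit
Deal B: $57.04/29 = $1.9669/unit
A is cheaper per unit
= Deal A

Deal A


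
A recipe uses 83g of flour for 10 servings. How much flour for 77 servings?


Direct proportion: y/x = constant
k = 83/10 = 8.3000
y₂ = k × 77 = 83 × 77 / 10 = 6391/10
= 639.10

639.10


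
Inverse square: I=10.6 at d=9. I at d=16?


I₁d₁² = I₂d₂²
I₂ = I₁ × (d₁/d₂)²
= 10.6 × (9/16)²
= 10.6 × 81/256
= 858.6/256
≈ 3.3539

3.3539


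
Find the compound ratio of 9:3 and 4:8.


Compound ratio = (9×4) : (3×8)
= 36:24
GCD = 12
= 3:2

3:2


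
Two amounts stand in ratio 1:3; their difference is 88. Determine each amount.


Let A = 1k, B = 3k.
3k - 1k = 88
2k = 88 → k = 88/2 = 44
A = 1×44 = 44, B = 3×44 = 132
= A = 44, B = 132

A = 44, B = 132


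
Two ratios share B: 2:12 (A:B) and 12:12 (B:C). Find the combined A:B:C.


Match B: multiply A:B by 12 → 24:144
Multiply B:C by 12 → 144:144
Combined: 24:144:144
GCD = 24
= 1:6:6

1:6:6


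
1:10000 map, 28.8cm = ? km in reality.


Real distance = map distance × scale
= 28.8cm × 10000
= 288000 cm = 2880.0 m
= 2.880 km

2.880 km


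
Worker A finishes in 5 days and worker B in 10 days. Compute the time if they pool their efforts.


Rate of A = 1/5 per day
Rate of B = 1/10 per day
Combined rate = 1/5 + 1/10 = 15/50 = 0.3000 per day
Days = 1 / combined rate = 50/15
≈ 3.33 days

3.33 days


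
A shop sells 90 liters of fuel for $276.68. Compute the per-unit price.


Unit rate = total / quantity
= 276.68 / 90
= $3.07 per unit

$3.07 per unit


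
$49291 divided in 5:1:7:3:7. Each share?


Total parts = 5 + 1 + 7 + 3 + 7 = 23
Part 1: 49291 × 5/23 = 10715.43
Part 2: 49291 × 1/23 = 2143.09
Part 3: 49291 × 7/23 = 15001.61
Part 4: 49291 × 3/23 = 6429.26
Part 5: 49291 × 7/23 = 15001.61
= Part 1: $10715.43, Part 2: $2143.09, Part 3: $15001.61, Part 4: $6429.26, Part 5: $15001.61

Part 1: $10715.43, Part 2: $2143.09, Part 3: $15001.61, Part 4: $6429.26, Part 5: $15001.61


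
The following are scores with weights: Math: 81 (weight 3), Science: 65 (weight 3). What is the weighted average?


Numerator = 81×3 + 65×3
= 243 + 195
= 438
Total weight = 6
Weighted avg = 438/6
= 73.00

73.00


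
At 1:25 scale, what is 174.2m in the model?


Model size = real / scale
= 174.2 / 25
= 6.9680 m

6.9680 m


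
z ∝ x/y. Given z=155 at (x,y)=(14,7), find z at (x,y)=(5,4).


z = k·x/y
Solve for k using the known point: k = z·y/x = 155×7/14 = 1085/14 = 77.5000
Now evaluate at x=5, y=4:
z = k × 5 / 4 = (1085 × 5) / (14 × 4) = 5425/56
= 96.8750

96.8750


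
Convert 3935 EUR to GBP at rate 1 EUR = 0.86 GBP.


Amount × rate = 3935 × 0.86
= 3384.10 GBP

3384.10 GBP


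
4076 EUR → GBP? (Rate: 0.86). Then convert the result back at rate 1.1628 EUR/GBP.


Amount × rate = 4076 × 0.86 = 3505.36 GBP
Round-trip: 3505.36 × 1.1628 = 4076.03 EUR
= 3505.36 GBP, then 4076.03 EUR

3505.36 GBP, then 4076.03 EUR


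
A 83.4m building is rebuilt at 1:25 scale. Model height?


Model size = real / scale
= 83.4 / 25
= 3.3360 m

3.3360 m
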